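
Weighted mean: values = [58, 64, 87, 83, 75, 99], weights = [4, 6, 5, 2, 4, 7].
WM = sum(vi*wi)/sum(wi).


Numerator = 58*4 + 64*6 + 87*5 + 83*2 + 75*4 + 99*7 = 2210
Denominator = 4 + 6 + 5 + 2 + 4 + 7 = 28
WM = 2210/28 = 78.9286

WM = 78.9286


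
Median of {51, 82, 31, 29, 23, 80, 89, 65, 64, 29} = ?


Sorted: 23, 29, 29, 31, 51, 64, 65, 80, 82, 89
n = 10 (even)
Middle values: 51 and 64
Median = (51+64)/2 = 57.5000

Median = 57.5000


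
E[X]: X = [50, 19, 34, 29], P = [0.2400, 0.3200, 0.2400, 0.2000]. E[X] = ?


E[X] = 50*0.2400 + 19*0.3200 + 34*0.2400 + 29*0.2000
= 12.0000 + 6.0800 + 8.1600 + 5.8000
= 32.0400

E[X] = 32.0400


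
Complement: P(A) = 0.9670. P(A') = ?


P(not A) = 1 - 0.9670 = 0.0330

P(not A) = 0.0330


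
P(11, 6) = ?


P(11,6) = 11!/5!
= 39916800/120
= 332640

P(11,6) = 332640


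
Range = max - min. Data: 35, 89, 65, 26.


Max = 89, Min = 26
Range = 89 - 26 = 63

Range = 63


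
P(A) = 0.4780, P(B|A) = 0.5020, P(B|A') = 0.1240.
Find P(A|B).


P(B) = P(B|A)*P(A) + P(B|A')*P(A')
= 0.5020*0.4780 + 0.1240*0.5220
= 0.239956 + 0.064728 = 0.304684
P(A|B) = 0.239956/0.304684 = 0.7876

P(A|B) = 0.7876


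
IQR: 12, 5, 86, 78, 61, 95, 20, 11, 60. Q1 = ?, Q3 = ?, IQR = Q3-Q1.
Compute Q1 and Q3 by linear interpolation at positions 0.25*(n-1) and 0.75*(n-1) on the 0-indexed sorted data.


Sorted: 5, 11, 12, 20, 60, 61, 78, 86, 95
Q1 (25th %ile) = 12.0000
Q3 (75th %ile) = 78.0000
IQR = 78.0000 - 12.0000 = 66.0000

IQR = 66.0000


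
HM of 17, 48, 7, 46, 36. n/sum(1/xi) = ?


Sum of reciprocals = 1/17 + 1/48 + 1/7 + 1/46 + 1/36 = 0.272031
HM = 5/0.272031 = 18.3803

HM = 18.3803


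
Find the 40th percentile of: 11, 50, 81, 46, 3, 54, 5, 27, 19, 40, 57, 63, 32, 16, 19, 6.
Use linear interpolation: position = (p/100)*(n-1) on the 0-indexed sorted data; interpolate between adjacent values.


Sorted: 3, 5, 6, 11, 16, 19, 19, 27, 32, 40, 46, 50, 54, 57, 63, 81
n = 16
Index = 40/100 * 15 = 6.0000
Lower = data[6] = 19, Upper = data[7] = 27
P40 = 19 + 0*(8) = 19.0000

P40 = 19.0000


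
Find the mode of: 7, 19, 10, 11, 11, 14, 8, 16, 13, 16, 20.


Frequencies: 7:1, 8:1, 10:1, 11:2, 13:1, 14:1, 16:2, 19:1, 20:1
Max frequency = 2
Mode = 11, 16

Mode = 11, 16


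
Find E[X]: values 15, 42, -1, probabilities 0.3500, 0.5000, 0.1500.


E[X] = 15*0.3500 + 42*0.5000 - 1*0.1500
= 5.2500 + 21.0000 - 0.1500
= 26.1000

E[X] = 26.1000


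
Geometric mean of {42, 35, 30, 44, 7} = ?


Product = 42 × 35 × 30 × 44 × 7 = 13582800
GM = 13582800^(1/5) = 26.7053

GM = 26.7053


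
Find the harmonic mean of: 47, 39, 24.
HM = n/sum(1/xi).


Sum of reciprocals = 1/47 + 1/39 + 1/24 = 0.088584
HM = 3/0.088584 = 33.8661

HM = 33.8661


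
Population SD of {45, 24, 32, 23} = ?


Mean = 31.0000
Variance = 77.5000
SD = sqrt(77.5000) = 8.8034

SD = 8.8034


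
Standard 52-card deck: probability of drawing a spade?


13 spades in 52 cards
P = 13/52 = 0.2500

P = 0.2500


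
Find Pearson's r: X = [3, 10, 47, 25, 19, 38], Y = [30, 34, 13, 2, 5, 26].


Mean X = 23.6667, Mean Y = 18.3333
SD X = 15.205993, SD Y = 12.337837
Cov = -71.555556
r = -71.555556/(15.205993*12.337837) = -0.3814

r = -0.3814


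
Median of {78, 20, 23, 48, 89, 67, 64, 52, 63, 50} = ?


Sorted: 20, 23, 48, 50, 52, 63, 64, 67, 78, 89
n = 10 (even)
Middle values: 52 and 63
Median = (52+63)/2 = 57.5000

Median = 57.5000


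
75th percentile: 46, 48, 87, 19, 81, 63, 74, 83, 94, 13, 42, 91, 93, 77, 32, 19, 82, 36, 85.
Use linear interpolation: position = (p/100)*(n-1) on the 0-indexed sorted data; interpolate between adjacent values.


Sorted: 13, 19, 19, 32, 36, 42, 46, 48, 63, 74, 77, 81, 82, 83, 85, 87, 91, 93, 94
n = 19
Index = 75/100 * 18 = 13.5000
Lower = data[13] = 83, Upper = data[14] = 85
P75 = 83 + 0.5000*(2) = 84.0000

P75 = 84.0000


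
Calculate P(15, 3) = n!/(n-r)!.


P(15,3) = 15!/12!
= 1307674368000/479001600
= 2730

P(15,3) = 2730


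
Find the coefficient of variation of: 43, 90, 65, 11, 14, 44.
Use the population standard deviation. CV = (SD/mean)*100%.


Mean = 44.5000
SD = 27.5242
CV = (27.5242/44.5000)*100 = 61.8522%

CV = 61.8522%


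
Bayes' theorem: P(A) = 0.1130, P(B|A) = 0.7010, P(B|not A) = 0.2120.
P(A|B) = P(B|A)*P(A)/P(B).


P(B) = P(B|A)*P(A) + P(B|A')*P(A')
= 0.7010*0.1130 + 0.2120*0.8870
= 0.079213 + 0.188044 = 0.267257
P(A|B) = 0.079213/0.267257 = 0.2964

P(A|B) = 0.2964


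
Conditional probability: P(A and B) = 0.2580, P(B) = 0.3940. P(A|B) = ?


P(A|B) = 0.2580/0.3940 = 0.6548

P(A|B) = 0.6548


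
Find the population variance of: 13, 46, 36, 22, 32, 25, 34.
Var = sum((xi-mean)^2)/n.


Mean = 29.7143
Squared deviations: 279.3673, 265.2245, 39.5102, 59.5102, 5.2245, 22.2245, 18.3673
Sum = 689.4286
Variance = 689.4286/7 = 98.4898

Variance = 98.4898


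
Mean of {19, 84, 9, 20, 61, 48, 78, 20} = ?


Sum = 19 + 84 + 9 + 20 + 61 + 48 + 78 + 20 = 339
n = 8
Mean = 339/8 = 42.3750

Mean = 42.3750


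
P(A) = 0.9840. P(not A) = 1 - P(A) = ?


P(not A) = 1 - 0.9840 = 0.0160

P(not A) = 0.0160


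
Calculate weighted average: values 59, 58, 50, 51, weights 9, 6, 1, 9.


Numerator = 59*9 + 58*6 + 50*1 + 51*9 = 1388
Denominator = 9 + 6 + 1 + 9 = 25
WM = 1388/25 = 55.5200

WM = 55.5200


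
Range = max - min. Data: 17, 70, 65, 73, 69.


Max = 73, Min = 17
Range = 73 - 17 = 56

Range = 56


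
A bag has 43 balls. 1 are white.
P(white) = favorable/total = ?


P = 1/43 = 0.0233

P = 0.0233


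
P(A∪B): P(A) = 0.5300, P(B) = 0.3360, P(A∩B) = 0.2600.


P(A∪B) = 0.5300 + 0.3360 - 0.2600
= 0.8660 - 0.2600
= 0.6060

P(A∪B) = 0.6060


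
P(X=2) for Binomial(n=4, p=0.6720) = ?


C(4,2) = 6
p^2 = 0.451584
(1-p)^2 = 0.107584
P = 6 * 0.451584 * 0.107584 = 0.2915

P(X=2) = 0.2915


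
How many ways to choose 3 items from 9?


C(9,3) = 9!/(3! × 6!)
= 362880/(6 × 720)
= 84

C(9,3) = 84


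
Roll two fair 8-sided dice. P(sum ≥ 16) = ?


Total outcomes = 8×8 = 64
Favorable (sum ≥ 16): 1
P = 1/64 = 0.0156

P = 0.0156


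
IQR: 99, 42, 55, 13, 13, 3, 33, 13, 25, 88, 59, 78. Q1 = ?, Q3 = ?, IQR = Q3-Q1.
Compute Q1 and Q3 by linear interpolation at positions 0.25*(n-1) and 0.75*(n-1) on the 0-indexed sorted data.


Sorted: 3, 13, 13, 13, 25, 33, 42, 55, 59, 78, 88, 99
Q1 (25th %ile) = 13.0000
Q3 (75th %ile) = 63.7500
IQR = 63.7500 - 13.0000 = 50.7500

IQR = 50.7500


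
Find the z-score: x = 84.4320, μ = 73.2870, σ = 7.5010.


z = (84.4320 - 73.2870)/7.5010
= 11.1450/7.5010
= 1.4858

z = 1.4858


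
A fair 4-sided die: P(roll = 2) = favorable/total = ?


Favorable outcomes (roll = 2): 1
Total outcomes = 4
P = 1/4 = 0.2500

P = 0.2500


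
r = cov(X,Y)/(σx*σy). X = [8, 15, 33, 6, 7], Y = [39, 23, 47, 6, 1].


Mean X = 13.8000, Mean Y = 23.2000
SD X = 10.107423, SD Y = 17.915357
Cov = 130.040000
r = 130.040000/(10.107423*17.915357) = 0.7181

r = 0.7181


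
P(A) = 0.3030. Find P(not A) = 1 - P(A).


P(not A) = 1 - 0.3030 = 0.6970

P(not A) = 0.6970


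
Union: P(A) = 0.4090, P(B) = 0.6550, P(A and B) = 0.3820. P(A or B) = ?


P(A∪B) = 0.4090 + 0.6550 - 0.3820
= 1.0640 - 0.3820
= 0.6820

P(A∪B) = 0.6820


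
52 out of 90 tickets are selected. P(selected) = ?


P = 52/90 = 0.5778

P = 0.5778


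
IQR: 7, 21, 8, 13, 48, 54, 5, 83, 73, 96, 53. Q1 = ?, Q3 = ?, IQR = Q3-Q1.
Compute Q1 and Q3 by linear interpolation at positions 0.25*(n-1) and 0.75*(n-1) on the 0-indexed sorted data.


Sorted: 5, 7, 8, 13, 21, 48, 53, 54, 73, 83, 96
Q1 (25th %ile) = 10.5000
Q3 (75th %ile) = 63.5000
IQR = 63.5000 - 10.5000 = 53.0000

IQR = 53.0000


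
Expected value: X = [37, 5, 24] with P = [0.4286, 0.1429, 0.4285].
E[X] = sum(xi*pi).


E[X] = 37*0.4286 + 5*0.1429 + 24*0.4285
= 15.8582 + 0.7145 + 10.2840
= 26.8567

E[X] = 26.8567


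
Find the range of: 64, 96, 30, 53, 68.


Max = 96, Min = 30
Range = 96 - 30 = 66

Range = 66


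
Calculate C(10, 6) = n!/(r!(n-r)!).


C(10,6) = 10!/(6! × 4!)
= 3628800/(720 × 24)
= 210

C(10,6) = 210


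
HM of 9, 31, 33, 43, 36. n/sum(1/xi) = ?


Sum of reciprocals = 1/9 + 1/31 + 1/33 + 1/43 + 1/36 = 0.224706
HM = 5/0.224706 = 22.2513

HM = 22.2513


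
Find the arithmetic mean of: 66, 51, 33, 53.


Sum = 66 + 51 + 33 + 53 = 203
n = 4
Mean = 203/4 = 50.7500

Mean = 50.7500


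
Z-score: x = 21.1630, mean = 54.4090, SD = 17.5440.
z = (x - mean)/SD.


z = (21.1630 - 54.4090)/17.5440
= -33.2460/17.5440
= -1.8950

z = -1.8950


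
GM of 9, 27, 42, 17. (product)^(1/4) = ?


Product = 9 × 27 × 42 × 17 = 173502
GM = 173502^(1/4) = 20.4092

GM = 20.4092


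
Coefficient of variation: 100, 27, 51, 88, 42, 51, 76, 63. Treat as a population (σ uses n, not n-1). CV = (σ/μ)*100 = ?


Mean = 62.2500
SD = 22.8678
CV = (22.8678/62.2500)*100 = 36.7355%

CV = 36.7355%


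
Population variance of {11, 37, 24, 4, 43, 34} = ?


Mean = 25.5000
Squared deviations: 210.2500, 132.2500, 2.2500, 462.2500, 306.2500, 72.2500
Sum = 1185.5000
Variance = 1185.5000/6 = 197.5833

Variance = 197.5833


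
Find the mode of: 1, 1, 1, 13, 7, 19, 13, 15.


Frequencies: 1:3, 7:1, 13:2, 15:1, 19:1
Max frequency = 3
Mode = 1

Mode = 1


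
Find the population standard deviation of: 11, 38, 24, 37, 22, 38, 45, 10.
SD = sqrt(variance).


Mean = 28.1250
Variance = 154.3594
SD = sqrt(154.3594) = 12.4241

SD = 12.4241


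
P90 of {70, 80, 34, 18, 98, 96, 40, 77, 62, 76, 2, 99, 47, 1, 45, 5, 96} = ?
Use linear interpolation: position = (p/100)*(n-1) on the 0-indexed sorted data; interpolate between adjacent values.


Sorted: 1, 2, 5, 18, 34, 40, 45, 47, 62, 70, 76, 77, 80, 96, 96, 98, 99
n = 17
Index = 90/100 * 16 = 14.4000
Lower = data[14] = 96, Upper = data[15] = 98
P90 = 96 + 0.4000*(2) = 96.8000

P90 = 96.8000


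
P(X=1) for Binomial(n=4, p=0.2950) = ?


C(4,1) = 4
p^1 = 0.295000
(1-p)^3 = 0.350403
P = 4 * 0.295000 * 0.350403 = 0.4135

P(X=1) = 0.4135


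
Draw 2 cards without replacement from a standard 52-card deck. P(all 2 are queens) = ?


P(all queens) = (4/52) × (3/51)
= 0.0045

P = 0.0045


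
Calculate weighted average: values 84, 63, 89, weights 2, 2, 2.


Numerator = 84*2 + 63*2 + 89*2 = 472
Denominator = 2 + 2 + 2 = 6
WM = 472/6 = 78.6667

WM = 78.6667


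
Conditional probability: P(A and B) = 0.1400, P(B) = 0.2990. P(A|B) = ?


P(A|B) = 0.1400/0.2990 = 0.4682

P(A|B) = 0.4682


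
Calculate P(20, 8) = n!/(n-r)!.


P(20,8) = 20!/12!
= 2432902008176640000/479001600
= 5079110400

P(20,8) = 5079110400


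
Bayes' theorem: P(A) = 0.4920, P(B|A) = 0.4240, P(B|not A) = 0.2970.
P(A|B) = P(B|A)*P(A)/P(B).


P(B) = P(B|A)*P(A) + P(B|A')*P(A')
= 0.4240*0.4920 + 0.2970*0.5080
= 0.208608 + 0.150876 = 0.359484
P(A|B) = 0.208608/0.359484 = 0.5803

P(A|B) = 0.5803


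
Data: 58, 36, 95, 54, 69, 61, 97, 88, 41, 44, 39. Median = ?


Sorted: 36, 39, 41, 44, 54, 58, 61, 69, 88, 95, 97
n = 11 (odd)
Middle value = 58

Median = 58


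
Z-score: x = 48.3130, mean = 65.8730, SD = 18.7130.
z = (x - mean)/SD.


z = (48.3130 - 65.8730)/18.7130
= -17.5600/18.7130
= -0.9384

z = -0.9384


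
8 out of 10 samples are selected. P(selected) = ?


P = 8/10 = 0.8000

P = 0.8000


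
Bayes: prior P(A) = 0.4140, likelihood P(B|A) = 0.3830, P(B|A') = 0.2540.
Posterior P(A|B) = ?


P(B) = P(B|A)*P(A) + P(B|A')*P(A')
= 0.3830*0.4140 + 0.2540*0.5860
= 0.158562 + 0.148844 = 0.307406
P(A|B) = 0.158562/0.307406 = 0.5158

P(A|B) = 0.5158


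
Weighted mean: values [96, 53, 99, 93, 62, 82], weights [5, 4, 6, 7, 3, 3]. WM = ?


Numerator = 96*5 + 53*4 + 99*6 + 93*7 + 62*3 + 82*3 = 2369
Denominator = 5 + 4 + 6 + 7 + 3 + 3 = 28
WM = 2369/28 = 84.6071

WM = 84.6071


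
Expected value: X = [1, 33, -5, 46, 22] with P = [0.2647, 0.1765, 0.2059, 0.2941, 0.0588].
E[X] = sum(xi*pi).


E[X] = 1*0.2647 + 33*0.1765 - 5*0.2059 + 46*0.2941 + 22*0.0588
= 0.2647 + 5.8245 - 1.0295 + 13.5286 + 1.2936
= 19.8819

E[X] = 19.8819


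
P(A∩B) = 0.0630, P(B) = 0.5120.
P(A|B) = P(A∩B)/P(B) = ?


P(A|B) = 0.0630/0.5120 = 0.1230

P(A|B) = 0.1230


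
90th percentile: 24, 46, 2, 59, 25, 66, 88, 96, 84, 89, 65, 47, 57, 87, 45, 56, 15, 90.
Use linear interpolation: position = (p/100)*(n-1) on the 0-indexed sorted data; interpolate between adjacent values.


Sorted: 2, 15, 24, 25, 45, 46, 47, 56, 57, 59, 65, 66, 84, 87, 88, 89, 90, 96
n = 18
Index = 90/100 * 17 = 15.3000
Lower = data[15] = 89, Upper = data[16] = 90
P90 = 89 + 0.3000*(1) = 89.3000

P90 = 89.3000


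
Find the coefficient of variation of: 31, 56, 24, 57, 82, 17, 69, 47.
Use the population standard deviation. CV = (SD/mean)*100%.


Mean = 47.8750
SD = 21.1213
CV = (21.1213/47.8750)*100 = 44.1176%

CV = 44.1176%


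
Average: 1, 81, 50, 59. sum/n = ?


Sum = 1 + 81 + 50 + 59 = 191
n = 4
Mean = 191/4 = 47.7500

Mean = 47.7500


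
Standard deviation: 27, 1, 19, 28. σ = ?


Mean = 18.7500
Variance = 117.1875
SD = sqrt(117.1875) = 10.8253

SD = 10.8253


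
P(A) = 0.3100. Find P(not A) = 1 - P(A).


P(not A) = 1 - 0.3100 = 0.6900

P(not A) = 0.6900


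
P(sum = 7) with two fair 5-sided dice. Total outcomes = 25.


Total outcomes = 5×5 = 25
Favorable (sum = 7): 4
P = 4/25 = 0.1600

P = 0.1600


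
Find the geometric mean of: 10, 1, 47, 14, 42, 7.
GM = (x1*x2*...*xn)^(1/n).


Product = 10 × 1 × 47 × 14 × 42 × 7 = 1934520
GM = 1934520^(1/6) = 11.1625

GM = 11.1625


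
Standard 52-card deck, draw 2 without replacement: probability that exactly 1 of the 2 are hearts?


Hypergeometric: P(X=1) = C(13,1)·C(39,1) / C(52,2)
= 13 × 39 / 1326
= 507/1326 = 0.3824

P = 0.3824


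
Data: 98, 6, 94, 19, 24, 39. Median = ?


Sorted: 6, 19, 24, 39, 94, 98
n = 6 (even)
Middle values: 24 and 39
Median = (24+39)/2 = 31.5000

Median = 31.5000


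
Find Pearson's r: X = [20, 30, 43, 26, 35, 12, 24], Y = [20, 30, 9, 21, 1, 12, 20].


Mean X = 27.1429, Mean Y = 16.1429
SD X = 9.356870, SD Y = 8.806306
Cov = -25.020408
r = -25.020408/(9.356870*8.806306) = -0.3036

r = -0.3036


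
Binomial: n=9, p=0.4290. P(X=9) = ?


C(9,9) = 1
p^9 = 0.000492
(1-p)^0 = 1.000000
P = 1 * 0.000492 * 1.000000 = 0.0005

P(X=9) = 0.0005


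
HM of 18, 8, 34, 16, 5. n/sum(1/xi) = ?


Sum of reciprocals = 1/18 + 1/8 + 1/34 + 1/16 + 1/5 = 0.472467
HM = 5/0.472467 = 10.5827

HM = 10.5827


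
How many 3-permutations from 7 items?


P(7,3) = 7!/4!
= 5040/24
= 210

P(7,3) = 210


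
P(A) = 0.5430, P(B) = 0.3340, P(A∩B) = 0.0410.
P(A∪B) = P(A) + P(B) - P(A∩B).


P(A∪B) = 0.5430 + 0.3340 - 0.0410
= 0.8770 - 0.0410
= 0.8360

P(A∪B) = 0.8360


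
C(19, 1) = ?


C(19,1) = 19!/(1! × 18!)
= 121645100408832000/(1 × 6402373705728000)
= 19

C(19,1) = 19


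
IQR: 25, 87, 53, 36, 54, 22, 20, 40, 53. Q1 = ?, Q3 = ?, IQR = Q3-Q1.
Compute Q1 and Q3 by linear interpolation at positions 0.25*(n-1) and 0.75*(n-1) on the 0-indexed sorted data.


Sorted: 20, 22, 25, 36, 40, 53, 53, 54, 87
Q1 (25th %ile) = 25.0000
Q3 (75th %ile) = 53.0000
IQR = 53.0000 - 25.0000 = 28.0000

IQR = 28.0000


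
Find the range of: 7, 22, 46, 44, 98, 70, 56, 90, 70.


Max = 98, Min = 7
Range = 98 - 7 = 91

Range = 91


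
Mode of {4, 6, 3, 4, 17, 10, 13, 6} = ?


Frequencies: 3:1, 4:2, 6:2, 10:1, 13:1, 17:1
Max frequency = 2
Mode = 4, 6

Mode = 4, 6


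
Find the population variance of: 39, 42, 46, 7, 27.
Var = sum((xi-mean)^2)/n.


Mean = 32.2000
Squared deviations: 46.2400, 96.0400, 190.4400, 635.0400, 27.0400
Sum = 994.8000
Variance = 994.8000/5 = 198.9600

Variance = 198.9600


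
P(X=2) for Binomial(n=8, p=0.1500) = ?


C(8,2) = 28
p^2 = 0.022500
(1-p)^6 = 0.377150
P = 28 * 0.022500 * 0.377150 = 0.2376

P(X=2) = 0.2376


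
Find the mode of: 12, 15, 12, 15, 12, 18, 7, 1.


Frequencies: 1:1, 7:1, 12:3, 15:2, 18:1
Max frequency = 3
Mode = 12

Mode = 12


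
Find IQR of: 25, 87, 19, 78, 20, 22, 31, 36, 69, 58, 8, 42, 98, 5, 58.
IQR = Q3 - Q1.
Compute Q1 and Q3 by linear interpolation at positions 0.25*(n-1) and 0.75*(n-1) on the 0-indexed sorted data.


Sorted: 5, 8, 19, 20, 22, 25, 31, 36, 42, 58, 58, 69, 78, 87, 98
Q1 (25th %ile) = 21.0000
Q3 (75th %ile) = 63.5000
IQR = 63.5000 - 21.0000 = 42.5000

IQR = 42.5000


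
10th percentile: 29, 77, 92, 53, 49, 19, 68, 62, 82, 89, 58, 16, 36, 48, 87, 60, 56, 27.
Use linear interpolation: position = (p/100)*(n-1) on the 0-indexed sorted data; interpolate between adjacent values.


Sorted: 16, 19, 27, 29, 36, 48, 49, 53, 56, 58, 60, 62, 68, 77, 82, 87, 89, 92
n = 18
Index = 10/100 * 17 = 1.7000
Lower = data[1] = 19, Upper = data[2] = 27
P10 = 19 + 0.7000*(8) = 24.6000

P10 = 24.6000


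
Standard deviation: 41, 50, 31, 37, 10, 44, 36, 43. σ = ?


Mean = 36.5000
Variance = 129.2500
SD = sqrt(129.2500) = 11.3688

SD = 11.3688


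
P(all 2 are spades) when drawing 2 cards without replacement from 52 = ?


P(all spades) = (13/52) × (12/51)
= 0.0588

P = 0.0588


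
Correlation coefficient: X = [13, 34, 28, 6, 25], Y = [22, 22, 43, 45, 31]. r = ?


Mean X = 21.2000, Mean Y = 32.6000
SD X = 10.225458, SD Y = 9.891410
Cov = -34.520000
r = -34.520000/(10.225458*9.891410) = -0.3413

r = -0.3413


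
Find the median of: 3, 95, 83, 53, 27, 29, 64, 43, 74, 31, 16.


Sorted: 3, 16, 27, 29, 31, 43, 53, 64, 74, 83, 95
n = 11 (odd)
Middle value = 43

Median = 43


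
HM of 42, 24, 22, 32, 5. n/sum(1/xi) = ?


Sum of reciprocals = 1/42 + 1/24 + 1/22 + 1/32 + 1/5 = 0.342181
HM = 5/0.342181 = 14.6122

HM = 14.6122


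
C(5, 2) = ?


C(5,2) = 5!/(2! × 3!)
= 120/(2 × 6)
= 10

C(5,2) = 10


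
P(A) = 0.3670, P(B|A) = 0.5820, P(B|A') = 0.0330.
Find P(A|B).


P(B) = P(B|A)*P(A) + P(B|A')*P(A')
= 0.5820*0.3670 + 0.0330*0.6330
= 0.213594 + 0.020889 = 0.234483
P(A|B) = 0.213594/0.234483 = 0.9109

P(A|B) = 0.9109


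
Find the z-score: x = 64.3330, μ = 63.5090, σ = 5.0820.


z = (64.3330 - 63.5090)/5.0820
= 0.8240/5.0820
= 0.1621

z = 0.1621


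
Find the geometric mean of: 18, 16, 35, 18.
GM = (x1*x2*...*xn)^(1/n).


Product = 18 × 16 × 35 × 18 = 181440
GM = 181440^(1/4) = 20.6387

GM = 20.6387


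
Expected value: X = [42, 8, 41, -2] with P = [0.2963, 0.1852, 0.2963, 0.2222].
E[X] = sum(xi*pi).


E[X] = 42*0.2963 + 8*0.1852 + 41*0.2963 - 2*0.2222
= 12.4446 + 1.4816 + 12.1483 - 0.4444
= 25.6301

E[X] = 25.6301


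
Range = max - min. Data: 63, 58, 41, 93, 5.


Max = 93, Min = 5
Range = 93 - 5 = 88

Range = 88


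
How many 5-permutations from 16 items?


P(16,5) = 16!/11!
= 20922789888000/39916800
= 524160

P(16,5) = 524160


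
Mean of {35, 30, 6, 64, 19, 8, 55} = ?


Sum = 35 + 30 + 6 + 64 + 19 + 8 + 55 = 217
n = 7
Mean = 217/7 = 31.0000

Mean = 31.0000


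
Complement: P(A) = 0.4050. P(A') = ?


P(not A) = 1 - 0.4050 = 0.5950

P(not A) = 0.5950


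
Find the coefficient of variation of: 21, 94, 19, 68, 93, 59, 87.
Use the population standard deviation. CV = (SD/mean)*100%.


Mean = 63.0000
SD = 29.7081
CV = (29.7081/63.0000)*100 = 47.1557%

CV = 47.1557%


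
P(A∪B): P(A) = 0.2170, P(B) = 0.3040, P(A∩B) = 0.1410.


P(A∪B) = 0.2170 + 0.3040 - 0.1410
= 0.5210 - 0.1410
= 0.3800

P(A∪B) = 0.3800


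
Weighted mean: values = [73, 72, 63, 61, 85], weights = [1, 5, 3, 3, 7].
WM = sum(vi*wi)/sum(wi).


Numerator = 73*1 + 72*5 + 63*3 + 61*3 + 85*7 = 1400
Denominator = 1 + 5 + 3 + 3 + 7 = 19
WM = 1400/19 = 73.6842

WM = 73.6842


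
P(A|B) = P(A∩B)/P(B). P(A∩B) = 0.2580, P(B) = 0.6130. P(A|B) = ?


P(A|B) = 0.2580/0.6130 = 0.4209

P(A|B) = 0.4209


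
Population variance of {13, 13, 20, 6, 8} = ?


Mean = 12.0000
Squared deviations: 1.0000, 1.0000, 64.0000, 36.0000, 16.0000
Sum = 118.0000
Variance = 118.0000/5 = 23.6000

Variance = 23.6000


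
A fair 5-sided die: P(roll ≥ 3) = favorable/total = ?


Favorable outcomes (roll ≥ 3): 3
Total outcomes = 5
P = 3/5 = 0.6000

P = 0.6000


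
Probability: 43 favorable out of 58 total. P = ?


P = 43/58 = 0.7414

P = 0.7414


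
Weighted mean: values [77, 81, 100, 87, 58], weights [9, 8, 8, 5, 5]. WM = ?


Numerator = 77*9 + 81*8 + 100*8 + 87*5 + 58*5 = 2866
Denominator = 9 + 8 + 8 + 5 + 5 = 35
WM = 2866/35 = 81.8857

WM = 81.8857


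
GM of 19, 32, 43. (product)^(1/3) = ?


Product = 19 × 32 × 43 = 26144
GM = 26144^(1/3) = 29.6796

GM = 29.6796


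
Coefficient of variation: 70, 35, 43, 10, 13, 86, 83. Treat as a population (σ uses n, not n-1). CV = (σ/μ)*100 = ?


Mean = 48.5714
SD = 29.3104
CV = (29.3104/48.5714)*100 = 60.3450%

CV = 60.3450%


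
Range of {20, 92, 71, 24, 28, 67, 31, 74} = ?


Max = 92, Min = 20
Range = 92 - 20 = 72

Range = 72


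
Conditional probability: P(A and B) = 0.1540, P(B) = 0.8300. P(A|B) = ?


P(A|B) = 0.1540/0.8300 = 0.1855

P(A|B) = 0.1855


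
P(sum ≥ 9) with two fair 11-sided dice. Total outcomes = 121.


Total outcomes = 11×11 = 121
Favorable (sum ≥ 9): 93
P = 93/121 = 0.7686

P = 0.7686


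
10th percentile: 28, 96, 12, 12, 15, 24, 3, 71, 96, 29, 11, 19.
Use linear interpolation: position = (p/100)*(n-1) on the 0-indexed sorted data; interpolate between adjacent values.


Sorted: 3, 11, 12, 12, 15, 19, 24, 28, 29, 71, 96, 96
n = 12
Index = 10/100 * 11 = 1.1000
Lower = data[1] = 11, Upper = data[2] = 12
P10 = 11 + 0.1000*(1) = 11.1000

P10 = 11.1000


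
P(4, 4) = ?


P(4,4) = 4!/0!
= 24/1
= 24

P(4,4) = 24


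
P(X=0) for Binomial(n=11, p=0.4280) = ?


C(11,0) = 1
p^0 = 1.000000
(1-p)^11 = 0.002145
P = 1 * 1.000000 * 0.002145 = 0.0021

P(X=0) = 0.0021


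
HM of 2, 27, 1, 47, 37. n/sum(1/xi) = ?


Sum of reciprocals = 1/2 + 1/27 + 1/1 + 1/47 + 1/37 = 1.585341
HM = 5/1.585341 = 3.1539

HM = 3.1539


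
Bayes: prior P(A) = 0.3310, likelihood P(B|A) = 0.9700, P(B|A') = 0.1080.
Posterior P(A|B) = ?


P(B) = P(B|A)*P(A) + P(B|A')*P(A')
= 0.9700*0.3310 + 0.1080*0.6690
= 0.321070 + 0.072252 = 0.393322
P(A|B) = 0.321070/0.393322 = 0.8163

P(A|B) = 0.8163


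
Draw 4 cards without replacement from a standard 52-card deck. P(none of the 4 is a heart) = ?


P(no hearts) = (39/52) × (38/51) × (37/50) × (36/49)
= 0.3038

P = 0.3038


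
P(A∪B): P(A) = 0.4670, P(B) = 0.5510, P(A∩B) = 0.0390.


P(A∪B) = 0.4670 + 0.5510 - 0.0390
= 1.0180 - 0.0390
= 0.9790

P(A∪B) = 0.9790


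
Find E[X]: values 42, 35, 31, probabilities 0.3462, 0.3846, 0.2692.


E[X] = 42*0.3462 + 35*0.3846 + 31*0.2692
= 14.5404 + 13.4610 + 8.3452
= 36.3466

E[X] = 36.3466


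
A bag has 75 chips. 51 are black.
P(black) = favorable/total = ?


P = 51/75 = 0.6800

P = 0.6800


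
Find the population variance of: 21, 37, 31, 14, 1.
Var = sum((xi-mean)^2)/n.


Mean = 20.8000
Squared deviations: 0.0400, 262.4400, 104.0400, 46.2400, 392.0400
Sum = 804.8000
Variance = 804.8000/5 = 160.9600

Variance = 160.9600


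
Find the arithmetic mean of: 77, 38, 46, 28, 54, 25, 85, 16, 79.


Sum = 77 + 38 + 46 + 28 + 54 + 25 + 85 + 16 + 79 = 448
n = 9
Mean = 448/9 = 49.7778

Mean = 49.7778


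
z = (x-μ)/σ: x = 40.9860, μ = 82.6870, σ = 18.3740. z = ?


z = (40.9860 - 82.6870)/18.3740
= -41.7010/18.3740
= -2.2696

z = -2.2696


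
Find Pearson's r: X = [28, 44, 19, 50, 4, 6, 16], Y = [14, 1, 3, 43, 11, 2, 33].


Mean X = 23.8571, Mean Y = 15.2857
SD X = 16.496134, SD Y = 15.275698
Cov = 96.326531
r = 96.326531/(16.496134*15.275698) = 0.3823

r = 0.3823


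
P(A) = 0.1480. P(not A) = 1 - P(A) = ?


P(not A) = 1 - 0.1480 = 0.8520

P(not A) = 0.8520


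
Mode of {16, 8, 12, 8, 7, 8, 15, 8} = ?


Frequencies: 7:1, 8:4, 12:1, 15:1, 16:1
Max frequency = 4
Mode = 8

Mode = 8


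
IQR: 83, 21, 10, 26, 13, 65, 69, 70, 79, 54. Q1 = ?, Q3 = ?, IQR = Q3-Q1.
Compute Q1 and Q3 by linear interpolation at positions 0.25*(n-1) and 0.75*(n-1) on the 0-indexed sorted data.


Sorted: 10, 13, 21, 26, 54, 65, 69, 70, 79, 83
Q1 (25th %ile) = 22.2500
Q3 (75th %ile) = 69.7500
IQR = 69.7500 - 22.2500 = 47.5000

IQR = 47.5000


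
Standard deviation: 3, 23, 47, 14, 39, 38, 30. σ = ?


Mean = 27.7143
Variance = 204.4898
SD = sqrt(204.4898) = 14.3000

SD = 14.3000


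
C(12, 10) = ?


C(12,10) = 12!/(10! × 2!)
= 479001600/(3628800 × 2)
= 66

C(12,10) = 66


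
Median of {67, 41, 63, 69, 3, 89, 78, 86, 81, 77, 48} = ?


Sorted: 3, 41, 48, 63, 67, 69, 77, 78, 81, 86, 89
n = 11 (odd)
Middle value = 69

Median = 69


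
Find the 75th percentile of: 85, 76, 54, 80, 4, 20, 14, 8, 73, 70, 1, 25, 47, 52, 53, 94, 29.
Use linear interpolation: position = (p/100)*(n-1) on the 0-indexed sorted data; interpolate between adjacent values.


Sorted: 1, 4, 8, 14, 20, 25, 29, 47, 52, 53, 54, 70, 73, 76, 80, 85, 94
n = 17
Index = 75/100 * 16 = 12.0000
Lower = data[12] = 73, Upper = data[13] = 76
P75 = 73 + 0*(3) = 73.0000

P75 = 73.0000


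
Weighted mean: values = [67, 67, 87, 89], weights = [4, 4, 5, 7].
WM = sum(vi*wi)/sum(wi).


Numerator = 67*4 + 67*4 + 87*5 + 89*7 = 1594
Denominator = 4 + 4 + 5 + 7 = 20
WM = 1594/20 = 79.7000

WM = 79.7000


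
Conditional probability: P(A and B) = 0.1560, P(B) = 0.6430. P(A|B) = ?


P(A|B) = 0.1560/0.6430 = 0.2426

P(A|B) = 0.2426


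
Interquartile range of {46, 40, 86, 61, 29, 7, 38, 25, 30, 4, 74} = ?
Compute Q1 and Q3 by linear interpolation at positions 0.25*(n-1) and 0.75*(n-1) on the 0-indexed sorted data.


Sorted: 4, 7, 25, 29, 30, 38, 40, 46, 61, 74, 86
Q1 (25th %ile) = 27.0000
Q3 (75th %ile) = 53.5000
IQR = 53.5000 - 27.0000 = 26.5000

IQR = 26.5000


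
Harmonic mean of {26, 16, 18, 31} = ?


Sum of reciprocals = 1/26 + 1/16 + 1/18 + 1/31 = 0.188775
HM = 4/0.188775 = 21.1892

HM = 21.1892


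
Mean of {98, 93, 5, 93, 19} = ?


Sum = 98 + 93 + 5 + 93 + 19 = 308
n = 5
Mean = 308/5 = 61.6000

Mean = 61.6000


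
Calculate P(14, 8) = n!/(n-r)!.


P(14,8) = 14!/6!
= 87178291200/720
= 121080960

P(14,8) = 121080960


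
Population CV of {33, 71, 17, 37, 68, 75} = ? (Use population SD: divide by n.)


Mean = 50.1667
SD = 22.1240
CV = (22.1240/50.1667)*100 = 44.1010%

CV = 44.1010%


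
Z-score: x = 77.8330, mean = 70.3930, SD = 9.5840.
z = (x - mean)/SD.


z = (77.8330 - 70.3930)/9.5840
= 7.4400/9.5840
= 0.7763

z = 0.7763


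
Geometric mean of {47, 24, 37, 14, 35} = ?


Product = 47 × 24 × 37 × 14 × 35 = 20450640
GM = 20450640^(1/5) = 28.9829

GM = 28.9829


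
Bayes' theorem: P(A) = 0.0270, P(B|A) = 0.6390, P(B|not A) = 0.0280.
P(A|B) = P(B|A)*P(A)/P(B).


P(B) = P(B|A)*P(A) + P(B|A')*P(A')
= 0.6390*0.0270 + 0.0280*0.9730
= 0.017253 + 0.027244 = 0.044497
P(A|B) = 0.017253/0.044497 = 0.3877

P(A|B) = 0.3877


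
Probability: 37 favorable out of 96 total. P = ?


P = 37/96 = 0.3854

P = 0.3854


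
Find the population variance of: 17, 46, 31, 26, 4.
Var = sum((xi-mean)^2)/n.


Mean = 24.8000
Squared deviations: 60.8400, 449.4400, 38.4400, 1.4400, 432.6400
Sum = 982.8000
Variance = 982.8000/5 = 196.5600

Variance = 196.5600


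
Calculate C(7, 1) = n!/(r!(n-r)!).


C(7,1) = 7!/(1! × 6!)
= 5040/(1 × 720)
= 7

C(7,1) = 7


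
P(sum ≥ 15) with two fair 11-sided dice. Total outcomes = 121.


Total outcomes = 11×11 = 121
Favorable (sum ≥ 15): 36
P = 36/121 = 0.2975

P = 0.2975


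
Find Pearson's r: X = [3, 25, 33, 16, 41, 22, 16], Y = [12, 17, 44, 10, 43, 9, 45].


Mean X = 22.2857, Mean Y = 25.7143
SD X = 11.485572, SD Y = 16.015299
Cov = 106.081633
r = 106.081633/(11.485572*16.015299) = 0.5767

r = 0.5767


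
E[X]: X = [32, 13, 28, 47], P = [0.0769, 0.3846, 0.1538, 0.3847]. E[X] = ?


E[X] = 32*0.0769 + 13*0.3846 + 28*0.1538 + 47*0.3847
= 2.4608 + 4.9998 + 4.3064 + 18.0809
= 29.8479

E[X] = 29.8479


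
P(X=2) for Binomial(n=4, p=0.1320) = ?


C(4,2) = 6
p^2 = 0.017424
(1-p)^2 = 0.753424
P = 6 * 0.017424 * 0.753424 = 0.0788

P(X=2) = 0.0788


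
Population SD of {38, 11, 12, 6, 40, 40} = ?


Mean = 24.5000
Variance = 223.9167
SD = sqrt(223.9167) = 14.9638

SD = 14.9638


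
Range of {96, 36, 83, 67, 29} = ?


Max = 96, Min = 29
Range = 96 - 29 = 67

Range = 67


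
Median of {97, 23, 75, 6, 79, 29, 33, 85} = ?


Sorted: 6, 23, 29, 33, 75, 79, 85, 97
n = 8 (even)
Middle values: 33 and 75
Median = (33+75)/2 = 54.0000

Median = 54.0000


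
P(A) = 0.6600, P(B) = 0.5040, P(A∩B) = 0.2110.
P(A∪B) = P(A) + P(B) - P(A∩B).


P(A∪B) = 0.6600 + 0.5040 - 0.2110
= 1.1640 - 0.2110
= 0.9530

P(A∪B) = 0.9530


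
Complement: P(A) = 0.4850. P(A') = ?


P(not A) = 1 - 0.4850 = 0.5150

P(not A) = 0.5150


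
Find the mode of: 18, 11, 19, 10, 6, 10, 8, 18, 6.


Frequencies: 6:2, 8:1, 10:2, 11:1, 18:2, 19:1
Max frequency = 2
Mode = 6, 10, 18

Mode = 6, 10, 18


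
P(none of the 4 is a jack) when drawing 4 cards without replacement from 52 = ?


P(no jacks) = (48/52) × (47/51) × (46/50) × (45/49)
= 0.7187

P = 0.7187


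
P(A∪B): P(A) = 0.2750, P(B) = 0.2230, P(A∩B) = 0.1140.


P(A∪B) = 0.2750 + 0.2230 - 0.1140
= 0.4980 - 0.1140
= 0.3840

P(A∪B) = 0.3840


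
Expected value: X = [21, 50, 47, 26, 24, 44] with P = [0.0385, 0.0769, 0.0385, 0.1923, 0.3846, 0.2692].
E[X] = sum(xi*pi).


E[X] = 21*0.0385 + 50*0.0769 + 47*0.0385 + 26*0.1923 + 24*0.3846 + 44*0.2692
= 0.8085 + 3.8450 + 1.8095 + 4.9998 + 9.2304 + 11.8448
= 32.5380

E[X] = 32.5380


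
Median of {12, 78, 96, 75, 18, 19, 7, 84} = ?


Sorted: 7, 12, 18, 19, 75, 78, 84, 96
n = 8 (even)
Middle values: 19 and 75
Median = (19+75)/2 = 47.0000

Median = 47.0000


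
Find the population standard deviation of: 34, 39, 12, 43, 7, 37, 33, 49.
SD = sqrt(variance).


Mean = 31.7500
Variance = 189.1875
SD = sqrt(189.1875) = 13.7545

SD = 13.7545


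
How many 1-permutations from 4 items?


P(4,1) = 4!/3!
= 24/6
= 4

P(4,1) = 4


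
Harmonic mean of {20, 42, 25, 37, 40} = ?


Sum of reciprocals = 1/20 + 1/42 + 1/25 + 1/37 + 1/40 = 0.165837
HM = 5/0.165837 = 30.1502

HM = 30.1502


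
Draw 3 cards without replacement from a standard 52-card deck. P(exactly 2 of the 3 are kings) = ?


Hypergeometric: P(X=2) = C(4,2)·C(48,1) / C(52,3)
= 6 × 48 / 22100
= 288/22100 = 0.0130

P = 0.0130


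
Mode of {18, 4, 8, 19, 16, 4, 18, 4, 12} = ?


Frequencies: 4:3, 8:1, 12:1, 16:1, 18:2, 19:1
Max frequency = 3
Mode = 4

Mode = 4


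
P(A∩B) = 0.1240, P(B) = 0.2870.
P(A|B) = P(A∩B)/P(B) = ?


P(A|B) = 0.1240/0.2870 = 0.4321

P(A|B) = 0.4321


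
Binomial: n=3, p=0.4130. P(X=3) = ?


C(3,3) = 1
p^3 = 0.070445
(1-p)^0 = 1.000000
P = 1 * 0.070445 * 1.000000 = 0.0704

P(X=3) = 0.0704


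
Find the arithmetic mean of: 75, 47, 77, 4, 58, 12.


Sum = 75 + 47 + 77 + 4 + 58 + 12 = 273
n = 6
Mean = 273/6 = 45.5000

Mean = 45.5000


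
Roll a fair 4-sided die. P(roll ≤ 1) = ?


Favorable outcomes (roll ≤ 1): 1
Total outcomes = 4
P = 1/4 = 0.2500

P = 0.2500


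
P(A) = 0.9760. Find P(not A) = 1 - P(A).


P(not A) = 1 - 0.9760 = 0.0240

P(not A) = 0.0240


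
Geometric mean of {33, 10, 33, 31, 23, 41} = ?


Product = 33 × 10 × 33 × 31 × 23 × 41 = 318347370
GM = 318347370^(1/6) = 26.1306

GM = 26.1306


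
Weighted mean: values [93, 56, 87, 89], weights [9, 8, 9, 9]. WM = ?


Numerator = 93*9 + 56*8 + 87*9 + 89*9 = 2869
Denominator = 9 + 8 + 9 + 9 = 35
WM = 2869/35 = 81.9714

WM = 81.9714


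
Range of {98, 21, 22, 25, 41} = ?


Max = 98, Min = 21
Range = 98 - 21 = 77

Range = 77


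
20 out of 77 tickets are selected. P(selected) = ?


P = 20/77 = 0.2597

P = 0.2597


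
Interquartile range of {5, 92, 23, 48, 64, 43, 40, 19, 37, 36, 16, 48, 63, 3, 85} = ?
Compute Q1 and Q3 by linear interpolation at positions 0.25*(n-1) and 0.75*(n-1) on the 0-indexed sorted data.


Sorted: 3, 5, 16, 19, 23, 36, 37, 40, 43, 48, 48, 63, 64, 85, 92
Q1 (25th %ile) = 21.0000
Q3 (75th %ile) = 55.5000
IQR = 55.5000 - 21.0000 = 34.5000

IQR = 34.5000


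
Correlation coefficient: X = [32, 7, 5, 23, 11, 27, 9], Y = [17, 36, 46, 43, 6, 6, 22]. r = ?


Mean X = 16.2857, Mean Y = 25.1429
SD X = 10.010199, SD Y = 15.495885
Cov = -60.755102
r = -60.755102/(10.010199*15.495885) = -0.3917

r = -0.3917


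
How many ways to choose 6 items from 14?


C(14,6) = 14!/(6! × 8!)
= 87178291200/(720 × 40320)
= 3003

C(14,6) = 3003


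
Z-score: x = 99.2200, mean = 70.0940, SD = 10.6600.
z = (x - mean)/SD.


z = (99.2200 - 70.0940)/10.6600
= 29.1260/10.6600
= 2.7323

z = 2.7323


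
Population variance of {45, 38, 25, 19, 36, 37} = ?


Mean = 33.3333
Squared deviations: 136.1111, 21.7778, 69.4444, 205.4444, 7.1111, 13.4444
Sum = 453.3333
Variance = 453.3333/6 = 75.5556

Variance = 75.5556


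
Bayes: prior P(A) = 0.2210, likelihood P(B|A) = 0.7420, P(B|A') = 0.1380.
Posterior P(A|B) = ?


P(B) = P(B|A)*P(A) + P(B|A')*P(A')
= 0.7420*0.2210 + 0.1380*0.7790
= 0.163982 + 0.107502 = 0.271484
P(A|B) = 0.163982/0.271484 = 0.6040

P(A|B) = 0.6040


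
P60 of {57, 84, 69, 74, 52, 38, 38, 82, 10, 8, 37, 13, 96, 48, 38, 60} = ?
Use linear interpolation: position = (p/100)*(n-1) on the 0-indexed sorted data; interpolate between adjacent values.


Sorted: 8, 10, 13, 37, 38, 38, 38, 48, 52, 57, 60, 69, 74, 82, 84, 96
n = 16
Index = 60/100 * 15 = 9.0000
Lower = data[9] = 57, Upper = data[10] = 60
P60 = 57 + 0*(3) = 57.0000

P60 = 57.0000


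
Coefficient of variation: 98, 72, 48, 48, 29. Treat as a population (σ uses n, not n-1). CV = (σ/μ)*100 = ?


Mean = 59.0000
SD = 23.7992
CV = (23.7992/59.0000)*100 = 40.3376%

CV = 40.3376%


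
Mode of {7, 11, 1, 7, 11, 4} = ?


Frequencies: 1:1, 4:1, 7:2, 11:2
Max frequency = 2
Mode = 7, 11

Mode = 7, 11


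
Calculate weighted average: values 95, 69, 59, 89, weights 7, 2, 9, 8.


Numerator = 95*7 + 69*2 + 59*9 + 89*8 = 2046
Denominator = 7 + 2 + 9 + 8 = 26
WM = 2046/26 = 78.6923

WM = 78.6923


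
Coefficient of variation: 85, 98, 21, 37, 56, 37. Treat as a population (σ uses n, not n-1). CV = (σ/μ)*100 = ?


Mean = 55.6667
SD = 27.5419
CV = (27.5419/55.6667)*100 = 49.4764%

CV = 49.4764%


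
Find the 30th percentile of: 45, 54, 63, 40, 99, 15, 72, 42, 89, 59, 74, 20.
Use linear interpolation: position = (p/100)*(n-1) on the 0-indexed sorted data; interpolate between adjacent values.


Sorted: 15, 20, 40, 42, 45, 54, 59, 63, 72, 74, 89, 99
n = 12
Index = 30/100 * 11 = 3.3000
Lower = data[3] = 42, Upper = data[4] = 45
P30 = 42 + 0.3000*(3) = 42.9000

P30 = 42.9000


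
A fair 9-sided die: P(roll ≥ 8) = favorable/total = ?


Favorable outcomes (roll ≥ 8): 2
Total outcomes = 9
P = 2/9 = 0.2222

P = 0.2222


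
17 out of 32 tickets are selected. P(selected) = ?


P = 17/32 = 0.5312

P = 0.5312


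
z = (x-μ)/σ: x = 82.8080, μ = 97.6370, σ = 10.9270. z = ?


z = (82.8080 - 97.6370)/10.9270
= -14.8290/10.9270
= -1.3571

z = -1.3571


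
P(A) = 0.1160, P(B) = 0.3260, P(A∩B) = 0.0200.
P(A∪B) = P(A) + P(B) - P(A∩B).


P(A∪B) = 0.1160 + 0.3260 - 0.0200
= 0.4420 - 0.0200
= 0.4220

P(A∪B) = 0.4220


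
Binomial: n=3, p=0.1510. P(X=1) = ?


C(3,1) = 3
p^1 = 0.151000
(1-p)^2 = 0.720801
P = 3 * 0.151000 * 0.720801 = 0.3265

P(X=1) = 0.3265


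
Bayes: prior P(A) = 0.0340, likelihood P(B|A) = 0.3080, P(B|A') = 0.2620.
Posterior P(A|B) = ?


P(B) = P(B|A)*P(A) + P(B|A')*P(A')
= 0.3080*0.0340 + 0.2620*0.9660
= 0.010472 + 0.253092 = 0.263564
P(A|B) = 0.010472/0.263564 = 0.0397

P(A|B) = 0.0397


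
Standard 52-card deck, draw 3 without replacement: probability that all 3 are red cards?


P(all red cards) = (26/52) × (25/51) × (24/50)
= 0.1176

P = 0.1176


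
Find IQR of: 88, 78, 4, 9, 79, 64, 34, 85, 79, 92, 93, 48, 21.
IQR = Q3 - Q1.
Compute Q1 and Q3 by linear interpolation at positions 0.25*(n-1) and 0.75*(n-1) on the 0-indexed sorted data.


Sorted: 4, 9, 21, 34, 48, 64, 78, 79, 79, 85, 88, 92, 93
Q1 (25th %ile) = 34.0000
Q3 (75th %ile) = 85.0000
IQR = 85.0000 - 34.0000 = 51.0000

IQR = 51.0000


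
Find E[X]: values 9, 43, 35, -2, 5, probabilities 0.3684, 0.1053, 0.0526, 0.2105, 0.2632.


E[X] = 9*0.3684 + 43*0.1053 + 35*0.0526 - 2*0.2105 + 5*0.2632
= 3.3156 + 4.5279 + 1.8410 - 0.4210 + 1.3160
= 10.5795

E[X] = 10.5795


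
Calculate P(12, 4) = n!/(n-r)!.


P(12,4) = 12!/8!
= 479001600/40320
= 11880

P(12,4) = 11880


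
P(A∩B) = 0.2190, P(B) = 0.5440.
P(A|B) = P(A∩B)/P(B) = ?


P(A|B) = 0.2190/0.5440 = 0.4026

P(A|B) = 0.4026


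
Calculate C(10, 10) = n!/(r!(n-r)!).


C(10,10) = 10!/(10! × 0!)
= 3628800/(3628800 × 1)
= 1

C(10,10) = 1


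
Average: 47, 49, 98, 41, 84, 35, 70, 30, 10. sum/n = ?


Sum = 47 + 49 + 98 + 41 + 84 + 35 + 70 + 30 + 10 = 464
n = 9
Mean = 464/9 = 51.5556

Mean = 51.5556


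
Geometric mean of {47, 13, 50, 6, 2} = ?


Product = 47 × 13 × 50 × 6 × 2 = 366600
GM = 366600^(1/5) = 12.9670

GM = 12.9670


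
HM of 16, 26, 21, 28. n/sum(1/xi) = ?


Sum of reciprocals = 1/16 + 1/26 + 1/21 + 1/28 = 0.184295
HM = 4/0.184295 = 21.7043

HM = 21.7043


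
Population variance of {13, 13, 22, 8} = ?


Mean = 14.0000
Squared deviations: 1.0000, 1.0000, 64.0000, 36.0000
Sum = 102.0000
Variance = 102.0000/4 = 25.5000

Variance = 25.5000


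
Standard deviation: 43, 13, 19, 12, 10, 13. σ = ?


Mean = 18.3333
Variance = 129.2222
SD = sqrt(129.2222) = 11.3676

SD = 11.3676


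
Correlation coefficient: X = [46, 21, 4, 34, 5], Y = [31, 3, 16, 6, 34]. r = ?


Mean X = 22.0000, Mean Y = 18.0000
SD X = 16.334014, SD Y = 12.633289
Cov = -10.600000
r = -10.600000/(16.334014*12.633289) = -0.0514

r = -0.0514


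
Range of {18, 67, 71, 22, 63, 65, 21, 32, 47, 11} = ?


Max = 71, Min = 11
Range = 71 - 11 = 60

Range = 60


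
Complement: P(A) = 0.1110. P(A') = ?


P(not A) = 1 - 0.1110 = 0.8890

P(not A) = 0.8890


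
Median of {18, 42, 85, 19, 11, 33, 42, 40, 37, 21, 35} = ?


Sorted: 11, 18, 19, 21, 33, 35, 37, 40, 42, 42, 85
n = 11 (odd)
Middle value = 35

Median = 35


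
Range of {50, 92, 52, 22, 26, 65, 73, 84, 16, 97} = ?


Max = 97, Min = 16
Range = 97 - 16 = 81

Range = 81


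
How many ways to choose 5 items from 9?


C(9,5) = 9!/(5! × 4!)
= 362880/(120 × 24)
= 126

C(9,5) = 126


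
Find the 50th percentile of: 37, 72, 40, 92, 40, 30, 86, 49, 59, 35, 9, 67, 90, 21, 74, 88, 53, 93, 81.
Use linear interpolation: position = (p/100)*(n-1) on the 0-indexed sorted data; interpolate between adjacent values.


Sorted: 9, 21, 30, 35, 37, 40, 40, 49, 53, 59, 67, 72, 74, 81, 86, 88, 90, 92, 93
n = 19
Index = 50/100 * 18 = 9.0000
Lower = data[9] = 59, Upper = data[10] = 67
P50 = 59 + 0*(8) = 59.0000

P50 = 59.0000


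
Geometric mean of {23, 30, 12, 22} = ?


Product = 23 × 30 × 12 × 22 = 182160
GM = 182160^(1/4) = 20.6592

GM = 20.6592


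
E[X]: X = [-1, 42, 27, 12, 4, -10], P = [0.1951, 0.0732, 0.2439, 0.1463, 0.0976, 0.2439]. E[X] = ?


E[X] = -1*0.1951 + 42*0.0732 + 27*0.2439 + 12*0.1463 + 4*0.0976 - 10*0.2439
= -0.1951 + 3.0744 + 6.5853 + 1.7556 + 0.3904 - 2.4390
= 9.1716

E[X] = 9.1716


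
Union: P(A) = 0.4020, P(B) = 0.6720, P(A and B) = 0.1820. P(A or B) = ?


P(A∪B) = 0.4020 + 0.6720 - 0.1820
= 1.0740 - 0.1820
= 0.8920

P(A∪B) = 0.8920


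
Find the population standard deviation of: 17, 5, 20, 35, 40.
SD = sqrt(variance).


Mean = 23.4000
Variance = 160.2400
SD = sqrt(160.2400) = 12.6586

SD = 12.6586
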